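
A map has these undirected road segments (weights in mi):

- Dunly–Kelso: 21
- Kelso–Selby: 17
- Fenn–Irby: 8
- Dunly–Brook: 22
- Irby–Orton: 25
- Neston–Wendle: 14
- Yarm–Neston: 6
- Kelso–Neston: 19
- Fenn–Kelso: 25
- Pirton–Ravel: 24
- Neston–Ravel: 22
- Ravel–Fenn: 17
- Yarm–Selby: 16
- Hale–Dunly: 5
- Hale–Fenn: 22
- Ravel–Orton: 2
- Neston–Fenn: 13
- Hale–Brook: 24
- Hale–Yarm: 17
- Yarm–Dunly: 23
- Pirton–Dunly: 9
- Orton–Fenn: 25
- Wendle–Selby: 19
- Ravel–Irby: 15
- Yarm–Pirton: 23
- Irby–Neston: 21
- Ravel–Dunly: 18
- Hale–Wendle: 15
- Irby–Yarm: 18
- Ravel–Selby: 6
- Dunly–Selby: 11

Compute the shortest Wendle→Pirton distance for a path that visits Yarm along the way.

Best Wendle to Yarm: Wendle–Neston–Yarm costing 20
Best Yarm to Pirton: Yarm–Pirton costing 23
Total via Yarm: 20 + 23 = 43 mi.

43 mi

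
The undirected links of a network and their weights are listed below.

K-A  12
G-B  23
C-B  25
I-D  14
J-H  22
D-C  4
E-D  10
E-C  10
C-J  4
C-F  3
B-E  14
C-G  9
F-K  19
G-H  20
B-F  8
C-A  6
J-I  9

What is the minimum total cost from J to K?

Shortest distances from J:
J: 0
C: 4  (via J)
F: 7  (via C)
D: 8  (via C)
I: 9  (via J)
A: 10  (via C)
G: 13  (via C)
E: 14  (via C)
B: 15  (via F)
H: 22  (via J)
K: 22  (via A)
Shortest route: J → C → A → K = 22.

22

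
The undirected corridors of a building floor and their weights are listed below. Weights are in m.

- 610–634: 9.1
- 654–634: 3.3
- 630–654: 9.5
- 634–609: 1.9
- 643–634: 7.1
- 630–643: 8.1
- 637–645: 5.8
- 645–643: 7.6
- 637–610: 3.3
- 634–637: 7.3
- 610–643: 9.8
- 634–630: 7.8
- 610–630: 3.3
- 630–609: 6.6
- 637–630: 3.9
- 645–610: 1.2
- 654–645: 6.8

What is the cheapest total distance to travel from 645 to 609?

11.1 m

Shortest distances from 645:
645: 0
610: 1.2  (via 645)
637: 4.5  (via 610)
630: 4.5  (via 610)
654: 6.8  (via 645)
643: 7.6  (via 645)
634: 10.1  (via 654)
609: 11.1  (via 630)
Shortest route: 645 → 610 → 630 → 609 = 11.1 m.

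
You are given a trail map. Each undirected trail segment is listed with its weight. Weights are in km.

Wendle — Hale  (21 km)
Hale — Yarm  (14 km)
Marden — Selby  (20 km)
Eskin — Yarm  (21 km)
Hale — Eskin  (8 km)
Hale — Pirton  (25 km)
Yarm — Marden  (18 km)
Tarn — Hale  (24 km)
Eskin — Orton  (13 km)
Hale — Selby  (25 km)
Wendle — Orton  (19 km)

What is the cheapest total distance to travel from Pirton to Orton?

46 km

Enumerating some paths:
Pirton - Hale - Eskin - Orton: 25+8+13 = 46
Pirton - Hale - Yarm - Eskin - Orton: 25+14+21+13 = 73
Pirton - Hale - Wendle - Orton: 25+21+19 = 65
Cheapest is Pirton - Hale - Eskin - Orton at 46 km.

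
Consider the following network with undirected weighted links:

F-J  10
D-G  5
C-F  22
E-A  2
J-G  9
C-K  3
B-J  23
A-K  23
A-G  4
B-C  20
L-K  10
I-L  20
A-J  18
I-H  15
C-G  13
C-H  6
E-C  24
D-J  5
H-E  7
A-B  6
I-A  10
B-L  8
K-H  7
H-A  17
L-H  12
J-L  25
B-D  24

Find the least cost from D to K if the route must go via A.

25

Shortest D→A: D–G–A = 9
Best A to K: A–E–H–K costing 16
Total via A: 9 + 16 = 25.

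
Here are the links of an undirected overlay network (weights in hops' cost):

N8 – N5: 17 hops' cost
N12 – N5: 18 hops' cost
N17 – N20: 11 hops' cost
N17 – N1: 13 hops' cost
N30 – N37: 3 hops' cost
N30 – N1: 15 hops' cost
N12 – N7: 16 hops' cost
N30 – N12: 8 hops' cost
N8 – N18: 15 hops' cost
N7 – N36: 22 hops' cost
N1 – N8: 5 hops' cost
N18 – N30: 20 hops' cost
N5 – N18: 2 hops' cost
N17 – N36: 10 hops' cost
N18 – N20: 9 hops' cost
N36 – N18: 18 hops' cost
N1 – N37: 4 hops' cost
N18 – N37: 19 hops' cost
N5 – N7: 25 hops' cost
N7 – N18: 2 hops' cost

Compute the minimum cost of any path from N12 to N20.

27 hops' cost

Compare a few routes:
N12 - N30 - N37 - N1 - N17 - N20: 8+3+4+13+11 = 39
N12 - N7 - N18 - N20: 16+2+9 = 27
N12 - N5 - N18 - N20: 18+2+9 = 29
N12 - N30 - N18 - N20: 8+20+9 = 37
Cheapest is N12 - N7 - N18 - N20 at 27 hops' cost.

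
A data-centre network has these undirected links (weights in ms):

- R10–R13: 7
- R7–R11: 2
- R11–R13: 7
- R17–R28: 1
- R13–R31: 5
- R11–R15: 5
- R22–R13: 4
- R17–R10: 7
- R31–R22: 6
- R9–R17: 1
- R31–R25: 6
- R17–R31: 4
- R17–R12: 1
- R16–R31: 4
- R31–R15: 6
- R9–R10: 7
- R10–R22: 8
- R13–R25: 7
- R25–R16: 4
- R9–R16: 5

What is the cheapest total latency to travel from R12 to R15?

Settle nodes by increasing distance from R12:
R12: 0
R17: 1  (via R12)
R28: 2  (via R17)
R9: 2  (via R17)
R31: 5  (via R17)
R16: 7  (via R9)
R10: 8  (via R17)
R13: 10  (via R31)
R15: 11  (via R31)
Shortest route: R12–R17–R31–R15 = 11 ms.

11 ms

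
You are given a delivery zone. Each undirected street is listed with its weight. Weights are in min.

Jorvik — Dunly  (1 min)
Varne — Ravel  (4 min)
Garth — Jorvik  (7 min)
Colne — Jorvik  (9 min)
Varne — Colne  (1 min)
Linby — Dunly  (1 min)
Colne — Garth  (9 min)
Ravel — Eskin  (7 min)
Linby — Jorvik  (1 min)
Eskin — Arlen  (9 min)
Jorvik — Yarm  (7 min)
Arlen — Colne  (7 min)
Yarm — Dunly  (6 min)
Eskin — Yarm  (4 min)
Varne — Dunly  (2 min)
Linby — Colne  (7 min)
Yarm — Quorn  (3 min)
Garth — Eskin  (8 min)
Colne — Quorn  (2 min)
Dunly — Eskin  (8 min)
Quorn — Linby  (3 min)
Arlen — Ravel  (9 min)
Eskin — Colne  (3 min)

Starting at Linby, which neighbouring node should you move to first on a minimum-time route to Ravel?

Compare a few routes:
Linby–Colne–Varne–Ravel: 7+1+4 = 12
Linby–Dunly–Varne–Ravel: 1+2+4 = 7
Linby–Jorvik–Dunly–Varne–Ravel: 1+1+2+4 = 8
Linby–Quorn–Colne–Varne–Ravel: 3+2+1+4 = 10
The minimum is 7 min via Linby–Dunly–Varne–Ravel.
So from Linby the first move is to Dunly.

Dunly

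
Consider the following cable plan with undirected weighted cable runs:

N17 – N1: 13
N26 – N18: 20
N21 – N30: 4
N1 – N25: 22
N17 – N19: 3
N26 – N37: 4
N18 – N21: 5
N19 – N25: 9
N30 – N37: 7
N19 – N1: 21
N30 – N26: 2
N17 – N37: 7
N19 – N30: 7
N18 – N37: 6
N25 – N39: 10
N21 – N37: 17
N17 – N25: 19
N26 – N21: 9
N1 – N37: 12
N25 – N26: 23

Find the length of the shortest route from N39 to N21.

Settle nodes by increasing distance from N39:
N39: 0
N25: 10  (via N39)
N19: 19  (via N25)
N17: 22  (via N19)
N30: 26  (via N19)
N26: 28  (via N30)
N37: 29  (via N17)
N21: 30  (via N30)
Shortest route: N39 → N25 → N19 → N30 → N21 = 30.

30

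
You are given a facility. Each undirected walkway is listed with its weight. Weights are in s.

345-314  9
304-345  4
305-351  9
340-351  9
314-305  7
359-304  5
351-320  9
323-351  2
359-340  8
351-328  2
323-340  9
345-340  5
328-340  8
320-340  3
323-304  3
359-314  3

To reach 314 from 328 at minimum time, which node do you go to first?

Enumerating some paths:
328–340–359–314: 8+8+3 = 19
328–351–323–304–359–314: 2+2+3+5+3 = 15
328–351–323–304–345–314: 2+2+3+4+9 = 20
328–351–305–314: 2+9+7 = 18
Cheapest is 328–351–323–304–359–314 at 15 s.
So from 328 the first move is to 351.

351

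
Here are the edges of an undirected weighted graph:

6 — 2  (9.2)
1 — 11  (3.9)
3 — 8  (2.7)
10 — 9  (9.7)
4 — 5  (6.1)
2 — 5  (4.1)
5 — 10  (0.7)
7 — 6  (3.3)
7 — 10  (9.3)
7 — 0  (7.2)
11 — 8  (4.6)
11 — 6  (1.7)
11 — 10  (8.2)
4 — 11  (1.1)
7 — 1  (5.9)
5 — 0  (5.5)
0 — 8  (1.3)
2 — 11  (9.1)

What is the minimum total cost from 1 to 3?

Running Dijkstra from 1:
1: 0
11: 3.9  (via 1)
4: 5  (via 11)
6: 5.6  (via 11)
7: 5.9  (via 1)
8: 8.5  (via 11)
0: 9.8  (via 8)
5: 11.1  (via 4)
3: 11.2  (via 8)
Shortest route: 1 → 11 → 8 → 3 = 11.2.

11.2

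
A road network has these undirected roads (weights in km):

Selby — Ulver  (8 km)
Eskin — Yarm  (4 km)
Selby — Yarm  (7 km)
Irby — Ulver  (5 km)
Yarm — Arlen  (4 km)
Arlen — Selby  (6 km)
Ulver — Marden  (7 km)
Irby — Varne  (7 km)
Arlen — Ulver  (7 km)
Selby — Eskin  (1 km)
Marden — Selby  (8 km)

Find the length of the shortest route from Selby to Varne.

20 km

Compare a few routes:
Selby–Marden–Ulver–Irby–Varne: 8+7+5+7 = 27
Selby–Ulver–Irby–Varne: 8+5+7 = 20
Selby–Eskin–Yarm–Arlen–Ulver–Irby–Varne: 1+4+4+7+5+7 = 28
Selby–Arlen–Ulver–Irby–Varne: 6+7+5+7 = 25
The minimum is 20 km via Selby–Ulver–Irby–Varne.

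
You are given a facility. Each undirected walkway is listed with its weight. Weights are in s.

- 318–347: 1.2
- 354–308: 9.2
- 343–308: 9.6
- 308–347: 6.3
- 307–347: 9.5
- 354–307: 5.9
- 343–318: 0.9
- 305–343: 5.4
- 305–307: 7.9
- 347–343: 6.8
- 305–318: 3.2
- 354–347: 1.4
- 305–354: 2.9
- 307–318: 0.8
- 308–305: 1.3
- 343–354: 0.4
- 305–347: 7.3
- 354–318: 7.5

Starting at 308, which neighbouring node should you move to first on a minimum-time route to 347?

Enumerating some paths:
308 → 305 → 318 → 347: 1.3+3.2+1.2 = 5.7
308 → 305 → 354 → 347: 1.3+2.9+1.4 = 5.6
The minimum is 5.6 s via 308 → 305 → 354 → 347.
So from 308 the first move is to 305.

305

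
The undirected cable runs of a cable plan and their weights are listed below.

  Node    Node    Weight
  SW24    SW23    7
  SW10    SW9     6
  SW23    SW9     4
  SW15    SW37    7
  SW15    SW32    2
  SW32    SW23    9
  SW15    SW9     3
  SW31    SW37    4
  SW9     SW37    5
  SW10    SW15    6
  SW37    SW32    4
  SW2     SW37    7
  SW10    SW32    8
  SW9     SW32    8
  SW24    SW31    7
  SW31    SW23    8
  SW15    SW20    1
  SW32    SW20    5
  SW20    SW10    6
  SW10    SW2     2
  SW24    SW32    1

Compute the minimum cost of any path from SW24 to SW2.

Enumerating some paths:
SW24 → SW32 → SW10 → SW2: 1+8+2 = 11
SW24 → SW32 → SW15 → SW20 → SW10 → SW2: 1+2+1+6+2 = 12
The minimum is 11 via SW24 → SW32 → SW10 → SW2.

11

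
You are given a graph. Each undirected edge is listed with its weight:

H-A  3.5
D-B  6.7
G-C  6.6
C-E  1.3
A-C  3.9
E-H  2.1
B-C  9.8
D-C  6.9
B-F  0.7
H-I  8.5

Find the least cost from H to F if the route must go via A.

Best H to A: H–A costing 3.5
Best A to F: A–C–B–F costing 14.4
Total via A: 3.5 + 14.4 = 17.9.

17.9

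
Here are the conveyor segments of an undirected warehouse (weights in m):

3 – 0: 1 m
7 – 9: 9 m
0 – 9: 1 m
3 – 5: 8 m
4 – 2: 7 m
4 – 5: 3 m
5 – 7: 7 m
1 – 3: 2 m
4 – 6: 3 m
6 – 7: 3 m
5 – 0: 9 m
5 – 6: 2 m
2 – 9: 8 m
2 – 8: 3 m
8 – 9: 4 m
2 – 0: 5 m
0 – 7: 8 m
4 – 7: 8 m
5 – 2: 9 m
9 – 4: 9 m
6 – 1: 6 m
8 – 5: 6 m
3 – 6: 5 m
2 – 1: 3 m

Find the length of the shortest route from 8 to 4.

Compare a few routes:
8 → 2 → 4: 3+7 = 10
8 → 5 → 4: 6+3 = 9
8 → 5 → 6 → 4: 6+2+3 = 11
The minimum is 9 m via 8 → 5 → 4.

9 m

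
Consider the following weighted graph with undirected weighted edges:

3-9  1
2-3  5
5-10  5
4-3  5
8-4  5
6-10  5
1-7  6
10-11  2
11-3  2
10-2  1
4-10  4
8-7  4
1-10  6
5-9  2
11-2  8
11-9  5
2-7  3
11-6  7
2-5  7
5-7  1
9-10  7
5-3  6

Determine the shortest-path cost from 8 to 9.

7

Shortest distances from 8:
8: 0
7: 4  (via 8)
4: 5  (via 8)
5: 5  (via 7)
2: 7  (via 7)
9: 7  (via 5)
Shortest route: 8–7–5–9 = 7.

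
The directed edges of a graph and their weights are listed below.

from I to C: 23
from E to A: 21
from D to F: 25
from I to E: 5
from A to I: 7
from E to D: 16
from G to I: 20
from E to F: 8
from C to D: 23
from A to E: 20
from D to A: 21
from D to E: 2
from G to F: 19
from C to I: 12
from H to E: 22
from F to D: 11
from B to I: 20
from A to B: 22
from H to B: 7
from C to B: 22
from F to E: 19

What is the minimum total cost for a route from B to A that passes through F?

Shortest B→F: B → I → E → F = 33
Best F to A: F → D → A costing 32
Total via F: 33 + 32 = 65.

65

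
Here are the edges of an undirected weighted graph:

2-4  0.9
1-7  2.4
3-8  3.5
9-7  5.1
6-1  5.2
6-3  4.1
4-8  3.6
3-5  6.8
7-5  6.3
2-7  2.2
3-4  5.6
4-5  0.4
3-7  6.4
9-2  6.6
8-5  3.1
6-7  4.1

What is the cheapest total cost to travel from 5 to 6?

7.6

Shortest distances from 5:
5: 0
4: 0.4  (via 5)
2: 1.3  (via 4)
8: 3.1  (via 5)
7: 3.5  (via 2)
1: 5.9  (via 7)
3: 6  (via 4)
6: 7.6  (via 7)
Shortest route: 5–4–2–7–6 = 7.6.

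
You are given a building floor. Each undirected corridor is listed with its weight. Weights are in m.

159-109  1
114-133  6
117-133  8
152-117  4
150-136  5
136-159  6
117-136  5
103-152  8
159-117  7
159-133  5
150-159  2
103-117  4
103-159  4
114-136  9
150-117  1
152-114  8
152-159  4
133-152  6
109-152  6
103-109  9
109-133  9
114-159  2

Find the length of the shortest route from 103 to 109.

Candidate routes:
103 - 159 - 109: 4+1 = 5
103 - 117 - 150 - 159 - 109: 4+1+2+1 = 8
Cheapest is 103 - 159 - 109 at 5 m.

5 m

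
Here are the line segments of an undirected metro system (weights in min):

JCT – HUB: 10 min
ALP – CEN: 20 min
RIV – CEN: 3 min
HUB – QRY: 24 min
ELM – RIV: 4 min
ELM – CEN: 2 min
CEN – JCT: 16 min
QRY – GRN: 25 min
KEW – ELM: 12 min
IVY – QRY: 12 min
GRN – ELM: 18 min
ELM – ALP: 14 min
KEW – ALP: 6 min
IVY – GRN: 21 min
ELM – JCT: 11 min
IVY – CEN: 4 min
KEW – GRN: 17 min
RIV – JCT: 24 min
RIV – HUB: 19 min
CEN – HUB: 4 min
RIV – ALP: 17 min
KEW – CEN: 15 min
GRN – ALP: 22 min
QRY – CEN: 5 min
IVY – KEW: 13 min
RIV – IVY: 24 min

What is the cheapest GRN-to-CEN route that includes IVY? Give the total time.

25 min

Shortest GRN→IVY: GRN–IVY = 21
Best IVY to CEN: IVY–CEN costing 4
Total via IVY: 21 + 4 = 25 min.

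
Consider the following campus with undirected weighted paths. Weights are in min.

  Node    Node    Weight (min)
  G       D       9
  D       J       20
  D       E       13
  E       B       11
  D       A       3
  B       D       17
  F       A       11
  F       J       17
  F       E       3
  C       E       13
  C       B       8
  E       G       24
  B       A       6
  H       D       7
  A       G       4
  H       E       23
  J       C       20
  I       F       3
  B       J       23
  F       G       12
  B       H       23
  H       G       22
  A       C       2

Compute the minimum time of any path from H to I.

Shortest distances from H:
H: 0
D: 7  (via H)
A: 10  (via D)
C: 12  (via A)
G: 14  (via A)
B: 16  (via A)
E: 20  (via D)
F: 21  (via A)
I: 24  (via F)
Shortest route: H–D–A–F–I = 24 min.

24 min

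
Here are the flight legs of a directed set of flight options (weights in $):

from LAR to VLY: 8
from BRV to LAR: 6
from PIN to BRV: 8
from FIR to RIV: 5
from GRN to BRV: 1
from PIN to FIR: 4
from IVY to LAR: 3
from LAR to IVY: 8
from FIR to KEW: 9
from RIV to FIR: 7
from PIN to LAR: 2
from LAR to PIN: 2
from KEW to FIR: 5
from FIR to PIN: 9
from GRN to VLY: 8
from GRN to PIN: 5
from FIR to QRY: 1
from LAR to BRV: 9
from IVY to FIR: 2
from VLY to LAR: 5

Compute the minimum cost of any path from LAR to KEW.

Candidate routes:
LAR–PIN–FIR–KEW: 2+4+9 = 15
LAR–IVY–FIR–KEW: 8+2+9 = 19
The minimum is $15 via LAR–PIN–FIR–KEW.

$15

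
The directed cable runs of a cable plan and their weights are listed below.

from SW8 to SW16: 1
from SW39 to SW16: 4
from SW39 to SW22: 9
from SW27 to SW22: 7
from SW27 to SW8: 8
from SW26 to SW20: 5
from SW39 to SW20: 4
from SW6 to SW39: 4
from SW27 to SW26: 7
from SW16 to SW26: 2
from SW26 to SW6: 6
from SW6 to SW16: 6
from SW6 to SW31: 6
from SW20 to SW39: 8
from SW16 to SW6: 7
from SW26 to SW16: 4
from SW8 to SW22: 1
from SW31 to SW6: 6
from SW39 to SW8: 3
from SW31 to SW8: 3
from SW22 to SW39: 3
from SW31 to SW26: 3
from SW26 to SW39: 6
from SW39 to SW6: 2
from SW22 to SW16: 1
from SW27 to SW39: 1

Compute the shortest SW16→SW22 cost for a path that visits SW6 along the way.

15

Best SW16 to SW6: SW16–SW6 costing 7
Best SW6 to SW22: SW6–SW39–SW8–SW22 costing 8
Total via SW6: 7 + 8 = 15.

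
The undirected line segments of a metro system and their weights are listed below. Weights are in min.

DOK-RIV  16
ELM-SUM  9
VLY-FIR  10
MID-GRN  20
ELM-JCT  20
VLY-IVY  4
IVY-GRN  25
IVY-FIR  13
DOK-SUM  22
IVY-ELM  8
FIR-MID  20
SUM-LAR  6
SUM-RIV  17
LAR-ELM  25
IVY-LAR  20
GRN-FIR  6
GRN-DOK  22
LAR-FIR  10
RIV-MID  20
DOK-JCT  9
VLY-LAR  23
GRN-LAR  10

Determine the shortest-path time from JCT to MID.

45 min

Candidate routes:
JCT → DOK → RIV → MID: 9+16+20 = 45
JCT → DOK → GRN → MID: 9+22+20 = 51
JCT → DOK → GRN → FIR → MID: 9+22+6+20 = 57
JCT → ELM → IVY → FIR → MID: 20+8+13+20 = 61
The minimum is 45 min via JCT → DOK → RIV → MID.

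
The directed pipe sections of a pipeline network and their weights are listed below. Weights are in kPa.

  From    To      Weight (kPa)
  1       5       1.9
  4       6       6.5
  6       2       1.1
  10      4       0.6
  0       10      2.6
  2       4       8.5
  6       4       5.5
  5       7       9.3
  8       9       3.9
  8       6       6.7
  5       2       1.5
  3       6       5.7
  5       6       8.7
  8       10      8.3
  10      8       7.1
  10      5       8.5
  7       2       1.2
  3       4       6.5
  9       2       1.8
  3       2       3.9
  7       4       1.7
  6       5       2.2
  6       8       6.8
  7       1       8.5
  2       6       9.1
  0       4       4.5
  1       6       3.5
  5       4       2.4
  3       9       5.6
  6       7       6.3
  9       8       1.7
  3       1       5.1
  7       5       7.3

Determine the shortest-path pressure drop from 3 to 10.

15.6 kPa

Settle nodes by increasing distance from 3:
3: 0
2: 3.9  (via 3)
1: 5.1  (via 3)
9: 5.6  (via 3)
6: 5.7  (via 3)
4: 6.5  (via 3)
5: 7  (via 1)
8: 7.3  (via 9)
7: 12  (via 6)
10: 15.6  (via 8)
Shortest route: 3–9–8–10 = 15.6 kPa.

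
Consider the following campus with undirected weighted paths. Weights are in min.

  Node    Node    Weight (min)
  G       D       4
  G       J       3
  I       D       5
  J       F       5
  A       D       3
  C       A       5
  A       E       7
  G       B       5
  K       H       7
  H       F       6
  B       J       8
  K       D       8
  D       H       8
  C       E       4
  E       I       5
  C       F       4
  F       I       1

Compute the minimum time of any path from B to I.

Settle nodes by increasing distance from B:
B: 0
G: 5  (via B)
J: 8  (via B)
D: 9  (via G)
A: 12  (via D)
F: 13  (via J)
I: 14  (via D)
Shortest route: B–G–D–I = 14 min.

14 min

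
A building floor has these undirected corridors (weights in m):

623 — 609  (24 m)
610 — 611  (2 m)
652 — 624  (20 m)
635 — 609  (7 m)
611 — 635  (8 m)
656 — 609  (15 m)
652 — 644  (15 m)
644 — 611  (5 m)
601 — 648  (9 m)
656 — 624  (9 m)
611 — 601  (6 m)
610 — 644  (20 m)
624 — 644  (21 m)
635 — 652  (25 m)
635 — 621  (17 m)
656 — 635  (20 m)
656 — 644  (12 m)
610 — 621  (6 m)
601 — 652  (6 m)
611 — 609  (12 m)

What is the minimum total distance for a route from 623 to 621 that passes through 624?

82 m

Best 623 to 624: 623–609–656–624 costing 48
Best 624 to 621: 624–644–611–610–621 costing 34
Total via 624: 48 + 34 = 82 m.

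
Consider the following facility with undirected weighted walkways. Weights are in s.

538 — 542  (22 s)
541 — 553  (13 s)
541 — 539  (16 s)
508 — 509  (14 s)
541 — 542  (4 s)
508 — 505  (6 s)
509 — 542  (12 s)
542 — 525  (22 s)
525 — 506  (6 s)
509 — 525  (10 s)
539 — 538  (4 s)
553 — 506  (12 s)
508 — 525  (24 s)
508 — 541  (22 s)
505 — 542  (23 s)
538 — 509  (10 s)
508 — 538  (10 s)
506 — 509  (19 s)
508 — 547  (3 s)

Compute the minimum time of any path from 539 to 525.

Candidate routes:
539 - 538 - 508 - 525: 4+10+24 = 38
539 - 538 - 508 - 509 - 525: 4+10+14+10 = 38
539 - 538 - 509 - 525: 4+10+10 = 24
The minimum is 24 s via 539 - 538 - 509 - 525.

24 s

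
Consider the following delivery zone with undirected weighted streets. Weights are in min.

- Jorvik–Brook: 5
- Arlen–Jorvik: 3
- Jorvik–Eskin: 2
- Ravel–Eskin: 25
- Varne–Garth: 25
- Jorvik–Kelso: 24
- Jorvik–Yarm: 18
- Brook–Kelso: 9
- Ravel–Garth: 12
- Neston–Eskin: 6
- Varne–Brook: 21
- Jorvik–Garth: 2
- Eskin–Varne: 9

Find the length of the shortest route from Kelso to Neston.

Shortest distances from Kelso:
Kelso: 0
Brook: 9  (via Kelso)
Jorvik: 14  (via Brook)
Garth: 16  (via Jorvik)
Eskin: 16  (via Jorvik)
Arlen: 17  (via Jorvik)
Neston: 22  (via Eskin)
Shortest route: Kelso–Brook–Jorvik–Eskin–Neston = 22 min.

22 min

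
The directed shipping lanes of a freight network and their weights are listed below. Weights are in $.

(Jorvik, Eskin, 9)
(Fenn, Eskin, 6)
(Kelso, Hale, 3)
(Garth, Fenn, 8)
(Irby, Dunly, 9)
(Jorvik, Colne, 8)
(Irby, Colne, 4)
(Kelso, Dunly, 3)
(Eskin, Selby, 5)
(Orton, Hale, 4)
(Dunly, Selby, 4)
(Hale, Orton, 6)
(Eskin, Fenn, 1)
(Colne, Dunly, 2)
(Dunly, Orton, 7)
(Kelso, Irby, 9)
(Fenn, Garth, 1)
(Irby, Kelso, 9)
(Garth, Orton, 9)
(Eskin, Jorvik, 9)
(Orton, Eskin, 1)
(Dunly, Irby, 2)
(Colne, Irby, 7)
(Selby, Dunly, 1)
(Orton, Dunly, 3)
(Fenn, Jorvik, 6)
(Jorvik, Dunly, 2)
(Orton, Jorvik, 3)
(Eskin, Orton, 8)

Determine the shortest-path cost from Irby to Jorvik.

$16

Compare a few routes:
Irby → Kelso → Hale → Orton → Jorvik: 9+3+6+3 = 21
Irby → Dunly → Orton → Jorvik: 9+7+3 = 19
Irby → Colne → Dunly → Orton → Jorvik: 4+2+7+3 = 16
The minimum is $16 via Irby → Colne → Dunly → Orton → Jorvik.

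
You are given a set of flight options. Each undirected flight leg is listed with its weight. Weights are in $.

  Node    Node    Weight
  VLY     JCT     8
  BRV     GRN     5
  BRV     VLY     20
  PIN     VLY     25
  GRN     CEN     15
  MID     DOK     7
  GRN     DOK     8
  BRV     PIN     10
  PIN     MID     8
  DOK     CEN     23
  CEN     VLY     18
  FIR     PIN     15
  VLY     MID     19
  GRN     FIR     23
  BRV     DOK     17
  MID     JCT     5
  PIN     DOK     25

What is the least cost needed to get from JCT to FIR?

Shortest distances from JCT:
JCT: 0
MID: 5  (via JCT)
VLY: 8  (via JCT)
DOK: 12  (via MID)
PIN: 13  (via MID)
GRN: 20  (via DOK)
BRV: 23  (via PIN)
CEN: 26  (via VLY)
FIR: 28  (via PIN)
Shortest route: JCT–MID–PIN–FIR = $28.

$28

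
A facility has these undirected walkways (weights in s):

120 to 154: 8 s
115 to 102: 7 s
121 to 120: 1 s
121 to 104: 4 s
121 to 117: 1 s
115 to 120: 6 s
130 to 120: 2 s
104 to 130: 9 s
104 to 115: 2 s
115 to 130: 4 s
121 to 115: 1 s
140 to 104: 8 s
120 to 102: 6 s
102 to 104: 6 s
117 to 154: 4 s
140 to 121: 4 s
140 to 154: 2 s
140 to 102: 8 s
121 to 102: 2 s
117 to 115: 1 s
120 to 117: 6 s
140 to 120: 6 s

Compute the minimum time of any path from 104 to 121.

Running Dijkstra from 104:
104: 0
115: 2  (via 104)
117: 3  (via 115)
121: 3  (via 115)
Shortest route: 104–115–121 = 3 s.

3 s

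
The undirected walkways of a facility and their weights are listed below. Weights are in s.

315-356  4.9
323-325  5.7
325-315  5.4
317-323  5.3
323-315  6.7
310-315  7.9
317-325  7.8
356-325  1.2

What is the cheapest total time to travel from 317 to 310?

19.9 s

Running Dijkstra from 317:
317: 0
323: 5.3  (via 317)
325: 7.8  (via 317)
356: 9  (via 325)
315: 12  (via 323)
310: 19.9  (via 315)
Shortest route: 317 → 323 → 315 → 310 = 19.9 s.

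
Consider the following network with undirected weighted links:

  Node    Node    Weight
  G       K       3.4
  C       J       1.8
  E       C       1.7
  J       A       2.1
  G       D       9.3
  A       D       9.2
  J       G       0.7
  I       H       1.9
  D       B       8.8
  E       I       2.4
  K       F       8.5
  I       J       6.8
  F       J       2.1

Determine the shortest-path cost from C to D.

Candidate routes:
C → J → A → D: 1.8+2.1+9.2 = 13.1
C → J → G → D: 1.8+0.7+9.3 = 11.8
C → E → I → J → G → D: 1.7+2.4+6.8+0.7+9.3 = 20.9
The minimum is 11.8 via C → J → G → D.

11.8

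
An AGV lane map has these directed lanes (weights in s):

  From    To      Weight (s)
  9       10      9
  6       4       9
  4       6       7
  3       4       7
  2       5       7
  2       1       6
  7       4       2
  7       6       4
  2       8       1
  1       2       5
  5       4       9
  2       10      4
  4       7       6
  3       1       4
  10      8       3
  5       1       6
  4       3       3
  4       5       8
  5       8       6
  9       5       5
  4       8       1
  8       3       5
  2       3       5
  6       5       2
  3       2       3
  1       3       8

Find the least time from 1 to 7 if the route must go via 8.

Shortest 1→8: 1 → 2 → 8 = 6
Shortest 8→7: 8 → 3 → 4 → 7 = 18
Total via 8: 6 + 18 = 24 s.

24 s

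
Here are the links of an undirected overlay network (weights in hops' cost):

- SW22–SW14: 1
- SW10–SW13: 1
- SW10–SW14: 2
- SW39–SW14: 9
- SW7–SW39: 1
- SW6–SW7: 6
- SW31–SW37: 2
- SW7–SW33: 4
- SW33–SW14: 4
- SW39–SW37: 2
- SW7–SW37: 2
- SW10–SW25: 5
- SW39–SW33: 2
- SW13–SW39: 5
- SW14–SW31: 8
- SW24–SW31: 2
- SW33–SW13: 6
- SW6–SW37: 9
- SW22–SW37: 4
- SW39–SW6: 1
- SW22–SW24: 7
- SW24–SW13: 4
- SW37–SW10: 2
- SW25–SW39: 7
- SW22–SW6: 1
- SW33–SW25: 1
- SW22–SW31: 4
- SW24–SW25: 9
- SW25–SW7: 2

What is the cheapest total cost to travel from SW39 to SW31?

Running Dijkstra from SW39:
SW39: 0
SW6: 1  (via SW39)
SW7: 1  (via SW39)
SW22: 2  (via SW6)
SW33: 2  (via SW39)
SW37: 2  (via SW39)
SW25: 3  (via SW7)
SW14: 3  (via SW22)
SW10: 4  (via SW37)
SW31: 4  (via SW37)
Shortest route: SW39–SW37–SW31 = 4 hops' cost.

4 hops' cost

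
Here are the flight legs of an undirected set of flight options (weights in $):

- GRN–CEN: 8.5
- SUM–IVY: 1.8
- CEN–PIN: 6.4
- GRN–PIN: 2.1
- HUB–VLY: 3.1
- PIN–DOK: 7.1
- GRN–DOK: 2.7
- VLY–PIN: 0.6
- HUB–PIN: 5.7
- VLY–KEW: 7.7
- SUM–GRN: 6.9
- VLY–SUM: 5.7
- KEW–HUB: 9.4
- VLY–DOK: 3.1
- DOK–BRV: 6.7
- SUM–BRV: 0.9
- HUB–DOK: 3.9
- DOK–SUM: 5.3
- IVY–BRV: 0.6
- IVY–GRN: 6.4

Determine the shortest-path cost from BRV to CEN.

Candidate routes:
BRV → SUM → VLY → PIN → CEN: 0.9+5.7+0.6+6.4 = 13.6
BRV → IVY → SUM → VLY → PIN → CEN: 0.6+1.8+5.7+0.6+6.4 = 15.1
The minimum is $13.6 via BRV → SUM → VLY → PIN → CEN.

$13.6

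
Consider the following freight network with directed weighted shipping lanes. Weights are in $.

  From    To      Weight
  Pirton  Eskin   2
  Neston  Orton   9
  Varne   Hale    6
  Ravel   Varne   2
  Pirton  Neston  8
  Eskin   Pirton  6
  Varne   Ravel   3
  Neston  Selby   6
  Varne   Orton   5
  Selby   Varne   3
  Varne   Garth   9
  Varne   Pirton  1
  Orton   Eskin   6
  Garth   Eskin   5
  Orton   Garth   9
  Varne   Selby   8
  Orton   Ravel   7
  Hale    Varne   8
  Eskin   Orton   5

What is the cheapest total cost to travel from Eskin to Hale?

$20

Compare a few routes:
Eskin → Pirton → Neston → Orton → Ravel → Varne → Hale: 6+8+9+7+2+6 = 38
Eskin → Orton → Ravel → Varne → Hale: 5+7+2+6 = 20
Eskin → Pirton → Neston → Selby → Varne → Hale: 6+8+6+3+6 = 29
Cheapest is Eskin → Orton → Ravel → Varne → Hale at $20.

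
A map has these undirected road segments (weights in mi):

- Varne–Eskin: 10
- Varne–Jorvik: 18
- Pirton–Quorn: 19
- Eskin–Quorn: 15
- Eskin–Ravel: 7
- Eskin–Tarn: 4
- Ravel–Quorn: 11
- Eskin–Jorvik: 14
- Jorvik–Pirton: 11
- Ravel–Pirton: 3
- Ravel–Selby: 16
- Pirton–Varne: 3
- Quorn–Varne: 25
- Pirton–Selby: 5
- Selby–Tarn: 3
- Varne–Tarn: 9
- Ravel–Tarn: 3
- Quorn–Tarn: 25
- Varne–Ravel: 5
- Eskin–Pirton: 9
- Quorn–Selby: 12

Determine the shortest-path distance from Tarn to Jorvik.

Settle nodes by increasing distance from Tarn:
Tarn: 0
Ravel: 3  (via Tarn)
Selby: 3  (via Tarn)
Eskin: 4  (via Tarn)
Pirton: 6  (via Ravel)
Varne: 8  (via Ravel)
Quorn: 14  (via Ravel)
Jorvik: 17  (via Pirton)
Shortest route: Tarn → Ravel → Pirton → Jorvik = 17 mi.

17 mi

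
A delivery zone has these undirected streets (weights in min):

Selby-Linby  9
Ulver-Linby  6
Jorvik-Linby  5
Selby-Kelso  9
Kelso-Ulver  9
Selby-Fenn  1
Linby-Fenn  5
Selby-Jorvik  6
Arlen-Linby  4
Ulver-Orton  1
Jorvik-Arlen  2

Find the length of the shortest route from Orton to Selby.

13 min

Enumerating some paths:
Orton - Ulver - Linby - Fenn - Selby: 1+6+5+1 = 13
Orton - Ulver - Linby - Selby: 1+6+9 = 16
The minimum is 13 min via Orton - Ulver - Linby - Fenn - Selby.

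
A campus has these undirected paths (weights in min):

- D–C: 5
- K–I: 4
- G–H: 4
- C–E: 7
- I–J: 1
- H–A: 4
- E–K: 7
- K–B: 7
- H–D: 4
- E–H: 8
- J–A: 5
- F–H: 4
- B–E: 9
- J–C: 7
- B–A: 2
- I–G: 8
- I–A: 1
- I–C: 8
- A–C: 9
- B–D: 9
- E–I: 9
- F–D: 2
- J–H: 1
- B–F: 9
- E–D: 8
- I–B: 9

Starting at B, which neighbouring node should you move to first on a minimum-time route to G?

A

Enumerating some paths:
B–A–H–G: 2+4+4 = 10
B–A–I–J–H–G: 2+1+1+1+4 = 9
B–A–I–G: 2+1+8 = 11
B–A–J–H–G: 2+5+1+4 = 12
The minimum is 9 min via B–A–I–J–H–G.
So from B the first move is to A.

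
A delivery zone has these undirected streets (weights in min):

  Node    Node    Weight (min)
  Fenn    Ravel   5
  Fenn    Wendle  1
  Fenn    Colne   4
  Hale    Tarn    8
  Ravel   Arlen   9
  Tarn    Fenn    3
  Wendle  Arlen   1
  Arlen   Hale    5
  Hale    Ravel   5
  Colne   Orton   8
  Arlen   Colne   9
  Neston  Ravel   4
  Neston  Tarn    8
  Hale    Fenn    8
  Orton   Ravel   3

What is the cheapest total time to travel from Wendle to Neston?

10 min

Enumerating some paths:
Wendle–Fenn–Tarn–Neston: 1+3+8 = 12
Wendle–Fenn–Ravel–Neston: 1+5+4 = 10
The minimum is 10 min via Wendle–Fenn–Ravel–Neston.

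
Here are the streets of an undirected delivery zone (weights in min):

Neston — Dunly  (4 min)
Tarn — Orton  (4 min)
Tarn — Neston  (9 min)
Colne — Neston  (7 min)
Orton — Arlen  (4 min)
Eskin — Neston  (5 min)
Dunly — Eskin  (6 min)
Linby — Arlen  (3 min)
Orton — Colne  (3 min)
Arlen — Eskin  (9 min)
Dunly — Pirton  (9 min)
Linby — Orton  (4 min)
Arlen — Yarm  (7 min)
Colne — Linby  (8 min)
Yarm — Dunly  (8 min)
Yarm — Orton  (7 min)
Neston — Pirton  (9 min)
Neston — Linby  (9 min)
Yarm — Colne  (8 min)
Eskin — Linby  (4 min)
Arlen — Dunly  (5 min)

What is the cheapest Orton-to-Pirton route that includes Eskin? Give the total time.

22 min

Best Orton to Eskin: Orton → Linby → Eskin costing 8
Best Eskin to Pirton: Eskin → Neston → Pirton costing 14
Total via Eskin: 8 + 14 = 22 min.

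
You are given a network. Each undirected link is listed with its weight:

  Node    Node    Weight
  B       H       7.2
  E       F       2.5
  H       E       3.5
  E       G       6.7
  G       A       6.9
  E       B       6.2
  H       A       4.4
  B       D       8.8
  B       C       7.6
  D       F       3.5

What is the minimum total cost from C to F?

Settle nodes by increasing distance from C:
C: 0
B: 7.6  (via C)
E: 13.8  (via B)
H: 14.8  (via B)
F: 16.3  (via E)
Shortest route: C–B–E–F = 16.3.

16.3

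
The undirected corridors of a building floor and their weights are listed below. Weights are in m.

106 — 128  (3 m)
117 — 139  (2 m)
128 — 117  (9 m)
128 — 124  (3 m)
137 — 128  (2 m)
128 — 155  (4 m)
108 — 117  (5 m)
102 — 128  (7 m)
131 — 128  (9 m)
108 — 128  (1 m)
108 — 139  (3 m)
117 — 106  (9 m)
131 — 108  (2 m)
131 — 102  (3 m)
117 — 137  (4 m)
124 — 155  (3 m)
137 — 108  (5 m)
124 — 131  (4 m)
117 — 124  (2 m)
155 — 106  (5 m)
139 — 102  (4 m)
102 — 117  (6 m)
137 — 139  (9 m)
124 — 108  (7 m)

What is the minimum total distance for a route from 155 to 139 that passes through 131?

Best 155 to 131: 155 → 124 → 131 costing 7
Best 131 to 139: 131 → 108 → 139 costing 5
Total via 131: 7 + 5 = 12 m.

12 m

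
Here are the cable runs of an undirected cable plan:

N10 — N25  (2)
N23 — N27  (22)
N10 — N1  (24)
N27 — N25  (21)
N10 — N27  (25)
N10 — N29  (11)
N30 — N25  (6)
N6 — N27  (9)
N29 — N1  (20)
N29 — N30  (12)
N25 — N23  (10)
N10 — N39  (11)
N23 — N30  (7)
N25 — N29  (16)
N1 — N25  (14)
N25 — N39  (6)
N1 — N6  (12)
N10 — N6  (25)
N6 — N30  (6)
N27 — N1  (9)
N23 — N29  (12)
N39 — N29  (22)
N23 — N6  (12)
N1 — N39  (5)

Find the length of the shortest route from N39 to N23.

Enumerating some paths:
N39–N10–N25–N23: 11+2+10 = 23
N39–N25–N23: 6+10 = 16
N39–N25–N30–N23: 6+6+7 = 19
Cheapest is N39–N25–N23 at 16.

16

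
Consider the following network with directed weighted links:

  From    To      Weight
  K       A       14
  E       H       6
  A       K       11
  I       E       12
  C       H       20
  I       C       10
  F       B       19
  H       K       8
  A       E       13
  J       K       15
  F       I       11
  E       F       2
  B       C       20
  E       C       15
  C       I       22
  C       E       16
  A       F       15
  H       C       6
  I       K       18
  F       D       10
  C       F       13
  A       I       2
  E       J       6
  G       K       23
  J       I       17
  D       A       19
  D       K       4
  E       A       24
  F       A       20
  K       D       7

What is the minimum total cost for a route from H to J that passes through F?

Shortest H→F: H → C → F = 19
Shortest F→J: F → I → E → J = 29
Total via F: 19 + 29 = 48.

48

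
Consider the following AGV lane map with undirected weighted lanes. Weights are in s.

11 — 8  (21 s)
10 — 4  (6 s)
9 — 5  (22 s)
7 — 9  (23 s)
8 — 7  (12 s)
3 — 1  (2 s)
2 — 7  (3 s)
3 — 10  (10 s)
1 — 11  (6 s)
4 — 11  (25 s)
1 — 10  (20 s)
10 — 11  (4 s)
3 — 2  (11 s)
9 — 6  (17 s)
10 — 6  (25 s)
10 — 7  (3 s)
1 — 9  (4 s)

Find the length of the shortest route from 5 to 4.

Running Dijkstra from 5:
5: 0
9: 22  (via 5)
1: 26  (via 9)
3: 28  (via 1)
11: 32  (via 1)
10: 36  (via 11)
2: 39  (via 3)
6: 39  (via 9)
7: 39  (via 10)
4: 42  (via 10)
Shortest route: 5 → 9 → 1 → 11 → 10 → 4 = 42 s.

42 s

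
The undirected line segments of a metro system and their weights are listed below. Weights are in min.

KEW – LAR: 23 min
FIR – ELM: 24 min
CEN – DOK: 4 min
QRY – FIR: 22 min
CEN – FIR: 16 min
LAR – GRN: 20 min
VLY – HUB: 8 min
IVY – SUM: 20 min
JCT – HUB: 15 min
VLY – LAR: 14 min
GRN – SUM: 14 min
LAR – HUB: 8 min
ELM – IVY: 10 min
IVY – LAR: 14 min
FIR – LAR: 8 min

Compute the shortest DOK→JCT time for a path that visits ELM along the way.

Shortest DOK→ELM: DOK–CEN–FIR–ELM = 44
Shortest ELM→JCT: ELM–IVY–LAR–HUB–JCT = 47
Total via ELM: 44 + 47 = 91 min.

91 min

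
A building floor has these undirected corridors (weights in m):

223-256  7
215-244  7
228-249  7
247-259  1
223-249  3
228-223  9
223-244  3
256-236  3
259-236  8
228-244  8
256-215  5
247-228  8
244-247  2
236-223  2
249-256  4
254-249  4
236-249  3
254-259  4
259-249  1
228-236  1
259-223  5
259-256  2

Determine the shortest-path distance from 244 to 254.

7 m

Candidate routes:
244–247–259–249–254: 2+1+1+4 = 8
244–247–259–254: 2+1+4 = 7
Cheapest is 244–247–259–254 at 7 m.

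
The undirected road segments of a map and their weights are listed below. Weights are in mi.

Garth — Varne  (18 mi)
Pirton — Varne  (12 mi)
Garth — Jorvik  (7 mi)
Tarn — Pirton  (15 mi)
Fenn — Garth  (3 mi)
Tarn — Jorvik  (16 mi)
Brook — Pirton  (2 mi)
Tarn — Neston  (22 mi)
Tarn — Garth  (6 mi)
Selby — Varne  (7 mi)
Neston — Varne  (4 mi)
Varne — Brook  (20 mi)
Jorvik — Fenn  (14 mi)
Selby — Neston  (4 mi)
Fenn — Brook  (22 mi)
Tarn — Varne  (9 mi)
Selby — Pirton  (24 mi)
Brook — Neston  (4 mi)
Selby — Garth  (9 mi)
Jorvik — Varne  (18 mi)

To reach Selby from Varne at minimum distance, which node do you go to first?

Candidate routes:
Varne–Neston–Selby: 4+4 = 8
Varne–Selby: 7 = 7
Cheapest is Varne–Selby at 7 mi.
So from Varne the first move is to Selby.

Selby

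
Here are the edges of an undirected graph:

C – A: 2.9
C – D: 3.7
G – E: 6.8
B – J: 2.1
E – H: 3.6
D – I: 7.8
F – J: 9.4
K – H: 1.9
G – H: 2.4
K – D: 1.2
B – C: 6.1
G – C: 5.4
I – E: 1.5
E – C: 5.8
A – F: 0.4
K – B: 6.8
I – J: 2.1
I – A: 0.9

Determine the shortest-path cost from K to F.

8.2

Candidate routes:
K → D → C → A → F: 1.2+3.7+2.9+0.4 = 8.2
K → H → E → I → A → F: 1.9+3.6+1.5+0.9+0.4 = 8.3
K → D → I → A → F: 1.2+7.8+0.9+0.4 = 10.3
The minimum is 8.2 via K → D → C → A → F.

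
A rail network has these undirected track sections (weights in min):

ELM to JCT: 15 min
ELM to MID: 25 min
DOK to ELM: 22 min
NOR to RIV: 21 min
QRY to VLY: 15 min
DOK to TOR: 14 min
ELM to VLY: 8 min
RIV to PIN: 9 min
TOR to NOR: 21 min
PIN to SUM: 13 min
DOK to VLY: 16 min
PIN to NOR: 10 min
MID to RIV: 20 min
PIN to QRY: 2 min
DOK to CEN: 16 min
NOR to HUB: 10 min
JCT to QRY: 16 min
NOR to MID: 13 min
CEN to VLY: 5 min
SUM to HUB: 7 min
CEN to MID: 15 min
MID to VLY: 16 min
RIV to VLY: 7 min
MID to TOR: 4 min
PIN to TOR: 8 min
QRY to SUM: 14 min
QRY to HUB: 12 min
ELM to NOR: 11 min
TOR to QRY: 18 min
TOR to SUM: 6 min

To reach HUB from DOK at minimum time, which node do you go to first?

TOR

Compare a few routes:
DOK–TOR–SUM–HUB: 14+6+7 = 27
DOK–TOR–PIN–QRY–HUB: 14+8+2+12 = 36
Cheapest is DOK–TOR–SUM–HUB at 27 min.
So from DOK the first move is to TOR.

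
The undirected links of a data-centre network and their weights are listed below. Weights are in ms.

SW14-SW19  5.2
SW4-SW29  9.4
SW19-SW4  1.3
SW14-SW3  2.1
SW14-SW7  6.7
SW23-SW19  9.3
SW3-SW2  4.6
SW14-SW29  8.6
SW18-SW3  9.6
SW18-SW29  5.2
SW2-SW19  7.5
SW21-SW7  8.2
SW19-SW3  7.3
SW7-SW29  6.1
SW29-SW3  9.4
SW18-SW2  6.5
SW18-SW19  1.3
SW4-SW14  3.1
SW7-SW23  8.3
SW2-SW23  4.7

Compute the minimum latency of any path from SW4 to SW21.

18 ms

Enumerating some paths:
SW4 → SW19 → SW14 → SW7 → SW21: 1.3+5.2+6.7+8.2 = 21.4
SW4 → SW14 → SW7 → SW21: 3.1+6.7+8.2 = 18
SW4 → SW19 → SW18 → SW29 → SW7 → SW21: 1.3+1.3+5.2+6.1+8.2 = 22.1
Cheapest is SW4 → SW14 → SW7 → SW21 at 18 ms.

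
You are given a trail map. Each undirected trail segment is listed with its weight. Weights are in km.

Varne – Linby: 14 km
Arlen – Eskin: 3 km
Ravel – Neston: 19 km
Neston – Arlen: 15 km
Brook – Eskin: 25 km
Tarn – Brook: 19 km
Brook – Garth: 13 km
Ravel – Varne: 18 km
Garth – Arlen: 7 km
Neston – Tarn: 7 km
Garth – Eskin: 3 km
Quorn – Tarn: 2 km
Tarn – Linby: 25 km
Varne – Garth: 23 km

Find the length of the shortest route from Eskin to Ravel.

Enumerating some paths:
Eskin → Arlen → Neston → Ravel: 3+15+19 = 37
Eskin → Garth → Arlen → Neston → Ravel: 3+7+15+19 = 44
Cheapest is Eskin → Arlen → Neston → Ravel at 37 km.

37 km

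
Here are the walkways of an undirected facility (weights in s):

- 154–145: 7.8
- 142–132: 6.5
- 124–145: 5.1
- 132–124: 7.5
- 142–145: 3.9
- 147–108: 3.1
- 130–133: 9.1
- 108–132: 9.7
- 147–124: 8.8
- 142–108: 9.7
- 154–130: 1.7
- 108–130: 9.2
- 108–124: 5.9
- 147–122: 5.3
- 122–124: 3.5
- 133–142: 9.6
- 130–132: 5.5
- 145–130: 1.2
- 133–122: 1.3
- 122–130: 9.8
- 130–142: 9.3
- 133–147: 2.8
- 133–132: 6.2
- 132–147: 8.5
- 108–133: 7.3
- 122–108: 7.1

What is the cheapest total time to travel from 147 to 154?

Settle nodes by increasing distance from 147:
147: 0
133: 2.8  (via 147)
108: 3.1  (via 147)
122: 4.1  (via 133)
124: 7.6  (via 122)
132: 8.5  (via 147)
130: 11.9  (via 133)
142: 12.4  (via 133)
145: 12.7  (via 124)
154: 13.6  (via 130)
Shortest route: 147 → 133 → 130 → 154 = 13.6 s.

13.6 s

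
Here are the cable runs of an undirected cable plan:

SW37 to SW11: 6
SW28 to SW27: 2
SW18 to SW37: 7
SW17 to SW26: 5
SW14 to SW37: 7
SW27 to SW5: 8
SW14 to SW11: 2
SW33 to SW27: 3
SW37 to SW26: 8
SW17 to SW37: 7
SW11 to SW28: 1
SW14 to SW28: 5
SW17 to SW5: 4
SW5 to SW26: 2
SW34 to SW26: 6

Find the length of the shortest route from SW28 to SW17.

14

Compare a few routes:
SW28 → SW11 → SW37 → SW17: 1+6+7 = 14
SW28 → SW27 → SW5 → SW26 → SW17: 2+8+2+5 = 17
SW28 → SW11 → SW14 → SW37 → SW17: 1+2+7+7 = 17
Cheapest is SW28 → SW11 → SW37 → SW17 at 14.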